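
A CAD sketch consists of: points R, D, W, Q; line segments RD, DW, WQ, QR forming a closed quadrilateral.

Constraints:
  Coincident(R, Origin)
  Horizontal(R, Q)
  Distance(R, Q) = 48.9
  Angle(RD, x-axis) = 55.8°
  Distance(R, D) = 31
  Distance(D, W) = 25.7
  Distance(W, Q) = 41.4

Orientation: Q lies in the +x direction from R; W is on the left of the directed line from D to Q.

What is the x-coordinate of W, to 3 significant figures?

38.7

Checks: |DW| = 25.70 ✓; |WQ| = 41.40 ✓.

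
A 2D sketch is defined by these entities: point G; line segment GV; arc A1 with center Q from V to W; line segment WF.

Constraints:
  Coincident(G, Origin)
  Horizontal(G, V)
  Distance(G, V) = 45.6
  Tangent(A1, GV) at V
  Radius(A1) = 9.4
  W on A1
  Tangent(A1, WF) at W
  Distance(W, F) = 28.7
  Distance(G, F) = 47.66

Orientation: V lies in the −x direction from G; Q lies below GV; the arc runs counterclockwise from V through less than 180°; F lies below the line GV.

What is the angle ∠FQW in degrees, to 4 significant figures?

71.87°

G is at the origin; GV is horizontal with |GV| = 45.6 and V on the −x side, so V = (-45.60, 0.000). The tangent condition forces QV to be normal to GV, so Q = V + (0, -9.4) = (-45.60, -9.400). Since QW ⟂ WF (tangency), |QF| = √(9.4² + 28.7²) = 30.20 regardless of where W sits on A1. So F lies on both circle(G, 47.66) and circle(Q, 30.20); the below-GV intersection is F = (-31.26, -35.98). W is the foot of the tangent from F: W = (-52.07, -16.22).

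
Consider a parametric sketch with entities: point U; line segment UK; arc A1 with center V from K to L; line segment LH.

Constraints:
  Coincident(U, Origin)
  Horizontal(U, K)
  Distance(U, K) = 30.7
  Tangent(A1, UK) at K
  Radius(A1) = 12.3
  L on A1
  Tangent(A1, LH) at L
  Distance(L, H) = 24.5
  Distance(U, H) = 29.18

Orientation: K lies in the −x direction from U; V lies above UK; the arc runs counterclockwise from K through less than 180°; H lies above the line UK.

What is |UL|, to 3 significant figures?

20.9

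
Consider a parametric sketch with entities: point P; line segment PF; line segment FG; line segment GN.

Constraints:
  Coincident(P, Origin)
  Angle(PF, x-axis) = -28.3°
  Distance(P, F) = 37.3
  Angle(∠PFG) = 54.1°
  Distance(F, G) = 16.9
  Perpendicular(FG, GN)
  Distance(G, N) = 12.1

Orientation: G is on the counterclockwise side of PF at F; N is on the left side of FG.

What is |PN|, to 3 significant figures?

18.8

∠PFG = 54.1°, so FG runs at -28.3° + (180° − 54.1°) = 97.6° from the x-axis; with |FG| = 16.9, G = F + 16.9·(cos 97.6°, sin 97.6°) = (30.6, -0.932). FG ⟂ GN; with |GN| = 12.1 on the left of FG, N = G + 12.1·(-0.991, -0.132) = (18.6, -2.53). Then |PN| = |N − P| = 18.8.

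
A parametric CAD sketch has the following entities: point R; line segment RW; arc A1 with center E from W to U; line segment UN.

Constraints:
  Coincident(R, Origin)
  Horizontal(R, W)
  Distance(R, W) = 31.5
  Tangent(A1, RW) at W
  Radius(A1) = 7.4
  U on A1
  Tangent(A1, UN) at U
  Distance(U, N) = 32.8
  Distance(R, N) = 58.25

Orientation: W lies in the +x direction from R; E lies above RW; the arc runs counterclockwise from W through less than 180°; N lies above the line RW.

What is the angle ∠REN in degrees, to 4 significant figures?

124.0°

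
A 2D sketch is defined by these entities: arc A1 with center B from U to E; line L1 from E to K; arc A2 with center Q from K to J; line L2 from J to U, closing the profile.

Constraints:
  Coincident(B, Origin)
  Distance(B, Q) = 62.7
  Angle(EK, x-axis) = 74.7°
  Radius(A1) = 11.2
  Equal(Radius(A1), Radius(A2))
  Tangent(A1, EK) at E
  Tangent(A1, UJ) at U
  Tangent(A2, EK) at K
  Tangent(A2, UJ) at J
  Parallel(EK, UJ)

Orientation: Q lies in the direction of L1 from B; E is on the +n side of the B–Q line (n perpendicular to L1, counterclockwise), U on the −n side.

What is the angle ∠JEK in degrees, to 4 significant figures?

19.66°

The slot axis is L1's direction at 74.7°, so u = (cos 74.7°, sin 74.7°) = (0.2639, 0.9646) and n = (−sin 74.7°, cos 74.7°) = (-0.9646, 0.2639). B is at the origin and Q lies 62.7 along u from B, so Q = 62.7·u = (16.54, 60.48). Tangency of A1 to both parallel lines with radius 11.2 puts E and U at B ± 11.2·n: E = (-10.80, 2.955), U = (10.80, -2.955). Equal radii place K and J the same way about Q: K = Q + 11.2·n = (5.742, 63.43), J = Q − 11.2·n = (27.35, 57.52). Then cos ∠JEK = EJ·EK / (|EJ||EK|), giving 19.66°.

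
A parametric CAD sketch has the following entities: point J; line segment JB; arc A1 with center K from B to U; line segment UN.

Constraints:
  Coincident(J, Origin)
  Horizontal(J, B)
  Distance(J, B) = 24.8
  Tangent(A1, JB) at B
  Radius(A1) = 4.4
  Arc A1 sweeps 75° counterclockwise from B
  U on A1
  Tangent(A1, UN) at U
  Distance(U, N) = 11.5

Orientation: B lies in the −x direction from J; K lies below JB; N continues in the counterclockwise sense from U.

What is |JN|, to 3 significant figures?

35.1

J is at the origin; J and B share the same y with |JB| = 24.8 and B on the −x side, so B = (-24.8, 0.00). The tangent condition forces KB to be normal to JB, so K = B + (0, -4.4) = (-24.8, -4.40). On A1, B sits at bearing 90° from K; a 75° counterclockwise sweep puts U at bearing 165°, so U = K + 4.4·(cos 165°, sin 165°) = (-29.1, -3.26). Tangency of A1 to UN means the radius KU is perpendicular to UN, so UN runs along (−sin 165°, cos 165°); with |UN| = 11.5, N = (-32.0, -14.4). Then |JN| = |N − J| = 35.1.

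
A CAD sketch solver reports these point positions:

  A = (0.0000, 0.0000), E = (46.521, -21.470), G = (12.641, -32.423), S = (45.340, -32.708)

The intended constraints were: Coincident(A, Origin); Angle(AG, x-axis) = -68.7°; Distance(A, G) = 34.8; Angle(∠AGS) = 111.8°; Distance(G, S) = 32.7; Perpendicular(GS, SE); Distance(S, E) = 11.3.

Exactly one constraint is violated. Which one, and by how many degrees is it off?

Perpendicular(GS, SE) — off by 5.50°.

A = (0.00, 0.00) ✓; AG at -68.70° ✓; |AG| = 34.80 ✓; ∠AGS = 111.8° ✓; |GS| = 32.70 ✓; ∠(GS, SE) = 84.50° ✗; |SE| = 11.30 ✓.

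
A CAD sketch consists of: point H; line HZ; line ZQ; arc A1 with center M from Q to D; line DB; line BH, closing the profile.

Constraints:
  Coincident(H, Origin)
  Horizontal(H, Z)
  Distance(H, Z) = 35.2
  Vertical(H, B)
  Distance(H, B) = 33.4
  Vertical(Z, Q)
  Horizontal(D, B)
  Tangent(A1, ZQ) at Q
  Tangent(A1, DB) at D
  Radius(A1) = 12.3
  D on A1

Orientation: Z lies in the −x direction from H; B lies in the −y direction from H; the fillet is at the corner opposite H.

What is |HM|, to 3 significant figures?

31.1

H is at the origin; H and Z share the same y with |HZ| = 35.2 and Z on the −x side, so Z = (-35.2, 0.00). HB is vertical with |HB| = 33.4 and B on the −y side, so B = (0.00, -33.4). The virtual corner opposite H is at (-35.2, -33.4). Since A1 is tangent to ZQ there, MQ ⟂ ZQ and A1 meets DB tangentially, so MD is at right angles to DB, with radius 12.3, so the center M sits 12.3 in from both sides at M = (-22.9, -21.1). Then |HM| = |M − H| = 31.1.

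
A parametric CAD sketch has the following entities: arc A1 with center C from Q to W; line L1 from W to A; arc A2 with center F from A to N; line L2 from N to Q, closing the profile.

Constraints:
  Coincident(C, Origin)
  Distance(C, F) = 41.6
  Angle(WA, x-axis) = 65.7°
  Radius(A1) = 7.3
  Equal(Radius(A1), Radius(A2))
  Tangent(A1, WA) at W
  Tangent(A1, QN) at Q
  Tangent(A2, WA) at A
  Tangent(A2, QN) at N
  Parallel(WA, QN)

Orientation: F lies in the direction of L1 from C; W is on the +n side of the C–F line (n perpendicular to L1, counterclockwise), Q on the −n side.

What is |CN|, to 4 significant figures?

42.24

Tangency of A1 to both parallel lines with radius 7.3 puts W and Q at C ± 7.3·n: W = (-6.653, 3.004), Q = (6.653, -3.004). Equal radii place A and N the same way about F: A = F + 7.3·n = (10.47, 40.92), N = F − 7.3·n = (23.77, 34.91). Then |CN| = |N − C| = 42.24.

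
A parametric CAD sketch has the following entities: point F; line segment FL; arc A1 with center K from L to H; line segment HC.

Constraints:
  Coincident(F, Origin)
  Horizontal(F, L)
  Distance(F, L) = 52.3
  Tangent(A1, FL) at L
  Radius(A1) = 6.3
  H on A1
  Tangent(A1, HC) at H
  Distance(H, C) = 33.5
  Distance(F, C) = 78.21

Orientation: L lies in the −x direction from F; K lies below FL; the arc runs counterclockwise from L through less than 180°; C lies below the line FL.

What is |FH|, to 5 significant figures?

58.374

F is at the origin; F and L share the same y with |FL| = 52.3 and L on the −x side, so L = (-52.300, 0.0000). A1 meets FL tangentially, so KL is at right angles to FL, so K = L + (0, -6.3) = (-52.300, -6.3000). Since KH ⟂ HC (tangency), |KC| = √(6.3² + 33.5²) = 34.087 regardless of where H sits on A1. So C lies on both circle(F, 78.21) and circle(K, 34.087); the below-FL intersection is C = (-69.602, -35.670). H is the foot of the tangent from C: H = (-58.226, -4.1605).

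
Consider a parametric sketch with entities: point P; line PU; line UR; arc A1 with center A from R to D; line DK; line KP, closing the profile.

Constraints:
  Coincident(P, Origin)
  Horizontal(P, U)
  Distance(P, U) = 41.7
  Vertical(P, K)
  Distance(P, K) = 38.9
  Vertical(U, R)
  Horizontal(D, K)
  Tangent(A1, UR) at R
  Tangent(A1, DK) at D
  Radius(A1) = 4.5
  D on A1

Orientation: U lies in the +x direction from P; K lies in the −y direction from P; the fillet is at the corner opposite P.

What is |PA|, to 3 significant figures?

50.7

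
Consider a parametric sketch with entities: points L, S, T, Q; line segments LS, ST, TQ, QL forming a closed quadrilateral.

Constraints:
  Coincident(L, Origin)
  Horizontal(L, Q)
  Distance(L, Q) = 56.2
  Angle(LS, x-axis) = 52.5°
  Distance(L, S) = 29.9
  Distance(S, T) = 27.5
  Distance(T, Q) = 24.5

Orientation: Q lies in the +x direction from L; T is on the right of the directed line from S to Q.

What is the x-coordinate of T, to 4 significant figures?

31.70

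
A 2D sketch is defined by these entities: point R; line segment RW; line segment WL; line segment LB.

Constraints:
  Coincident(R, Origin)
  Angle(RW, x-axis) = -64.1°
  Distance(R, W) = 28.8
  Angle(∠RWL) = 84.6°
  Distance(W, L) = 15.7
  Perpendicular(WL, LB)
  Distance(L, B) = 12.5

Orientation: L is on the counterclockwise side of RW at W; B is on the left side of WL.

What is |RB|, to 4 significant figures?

20.74

R is at the origin; RW runs at -64.1° with length 28.8, so W = 28.8·(cos -64.1°, sin -64.1°) = (12.58, -25.91). ∠RWL = 84.6°, so WL runs at -64.1° + (180° − 84.6°) = 31.30° from the x-axis; with |WL| = 15.7, L = W + 15.7·(cos 31.30°, sin 31.30°) = (25.99, -17.75). The perpendicularity gives LB at right angles to WL; with |LB| = 12.5 on the left of WL, B = L + 12.5·(-0.5195, 0.8545) = (19.50, -7.070). Then |RB| = |B − R| = 20.74.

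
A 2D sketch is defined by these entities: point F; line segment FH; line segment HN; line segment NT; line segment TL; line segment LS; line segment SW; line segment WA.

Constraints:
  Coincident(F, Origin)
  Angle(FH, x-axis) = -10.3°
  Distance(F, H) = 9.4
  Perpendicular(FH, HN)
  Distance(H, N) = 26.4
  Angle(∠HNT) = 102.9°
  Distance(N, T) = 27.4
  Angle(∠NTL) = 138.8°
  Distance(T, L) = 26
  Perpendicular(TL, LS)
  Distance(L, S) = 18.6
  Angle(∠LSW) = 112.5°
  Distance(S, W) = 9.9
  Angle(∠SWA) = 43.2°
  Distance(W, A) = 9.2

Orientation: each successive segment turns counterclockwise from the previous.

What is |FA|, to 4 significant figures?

30.66

F is at the origin; FH runs at -10.3° with length 9.4, so H = (9.249, -1.681). FH ⟂ HN, so HN runs at 79.70°; with |HN| = 26.4, N = (13.97, 24.29). ∠HNT = 102.9° gives NT at 156.8° from the x-axis; with |NT| = 27.4, T = (-11.22, 35.09). ∠NTL = 138.8° gives TL at -162.0° from the x-axis; with |TL| = 26.0, L = (-35.94, 27.05). TL is perpendicular to LS, so LS runs at -72.00°; with |LS| = 18.6, S = (-30.20, 9.364). ∠LSW = 112.5° gives SW at -4.500° from the x-axis; with |SW| = 9.9, W = (-20.33, 8.587). ∠SWA = 43.2° gives WA at 132.3° from the x-axis; with |WA| = 9.2, A = (-26.52, 15.39). Then |FA| = |A − F| = 30.66.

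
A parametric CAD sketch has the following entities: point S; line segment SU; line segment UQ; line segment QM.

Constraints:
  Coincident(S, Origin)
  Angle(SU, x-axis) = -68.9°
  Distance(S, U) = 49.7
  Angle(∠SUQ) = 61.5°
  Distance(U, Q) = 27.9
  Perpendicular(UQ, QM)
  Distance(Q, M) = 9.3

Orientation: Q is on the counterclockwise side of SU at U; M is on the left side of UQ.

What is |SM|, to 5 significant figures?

34.631

∠SUQ = 61.5°, so UQ runs at -68.9° + (180° − 61.5°) = 49.600° from the x-axis; with |UQ| = 27.9, Q = U + 27.9·(cos 49.600°, sin 49.600°) = (35.974, -25.121). UQ ⟂ QM; with |QM| = 9.3 on the left of UQ, M = Q + 9.3·(-0.76154, 0.64812) = (28.892, -19.093). Then |SM| = |M − S| = 34.631.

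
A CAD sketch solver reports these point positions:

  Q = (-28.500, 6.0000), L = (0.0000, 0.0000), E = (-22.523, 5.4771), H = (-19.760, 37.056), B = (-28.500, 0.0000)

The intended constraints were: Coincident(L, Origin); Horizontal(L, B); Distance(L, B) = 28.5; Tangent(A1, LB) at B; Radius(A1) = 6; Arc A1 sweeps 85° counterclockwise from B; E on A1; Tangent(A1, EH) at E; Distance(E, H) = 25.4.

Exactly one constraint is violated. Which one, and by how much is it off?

Distance(E, H) = 25.4 — off by 6.30.

L = (0.00, 0.00) ✓; L.y = 0.00, B.y = 0.00 ✓; |LB| = 28.50 ✓; ∠(QB, BL) = 90.00° ✓; |QB| = 6.000 ✓; bearing(Q→E) − bearing(Q→B) = 85.00° ✓; |QE| = 6.000 ✓; ∠(QE, EH) = 90.00° ✓; |EH| = 31.70 ✗.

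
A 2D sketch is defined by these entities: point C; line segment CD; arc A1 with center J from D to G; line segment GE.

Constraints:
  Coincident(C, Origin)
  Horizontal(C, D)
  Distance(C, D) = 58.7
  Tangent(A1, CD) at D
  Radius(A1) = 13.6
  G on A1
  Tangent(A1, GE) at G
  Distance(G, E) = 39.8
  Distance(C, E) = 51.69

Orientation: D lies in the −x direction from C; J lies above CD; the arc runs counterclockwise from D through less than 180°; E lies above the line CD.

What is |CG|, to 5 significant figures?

47.152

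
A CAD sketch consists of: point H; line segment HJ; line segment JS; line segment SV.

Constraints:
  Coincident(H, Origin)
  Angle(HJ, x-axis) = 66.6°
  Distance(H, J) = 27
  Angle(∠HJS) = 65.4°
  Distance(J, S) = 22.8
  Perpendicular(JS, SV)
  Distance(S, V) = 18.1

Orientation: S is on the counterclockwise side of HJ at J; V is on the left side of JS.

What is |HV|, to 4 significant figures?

13.24

H is at the origin; HJ runs at 66.6° with length 27.0, so J = 27.0·(cos 66.6°, sin 66.6°) = (10.72, 24.78). ∠HJS = 65.4°, so JS runs at 66.6° + (180° − 65.4°) = 181.2° from the x-axis; with |JS| = 22.8, S = J + 22.8·(cos 181.2°, sin 181.2°) = (-12.07, 24.30). The perpendicularity gives SV at right angles to JS; with |SV| = 18.1 on the left of JS, V = S + 18.1·(0.02094, -0.9998) = (-11.69, 6.206). Then |HV| = |V − H| = 13.24.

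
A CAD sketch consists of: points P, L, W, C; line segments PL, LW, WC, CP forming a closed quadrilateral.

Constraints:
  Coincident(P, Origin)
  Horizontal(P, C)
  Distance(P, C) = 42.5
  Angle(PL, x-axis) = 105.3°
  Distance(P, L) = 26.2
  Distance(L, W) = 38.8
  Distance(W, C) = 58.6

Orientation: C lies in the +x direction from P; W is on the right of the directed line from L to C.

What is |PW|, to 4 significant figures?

19.45

P is at the origin; P and C share the same y with |PC| = 42.5 and C in +x, so C = (42.5, 0). PL runs at 105.3° with |PL| = 26.2, so L = (-6.913, 25.27). W is determined by |LW| = 38.8 and |WC| = 58.6 together: it lies at the intersection of circle(L, 38.8) and circle(C, 58.6). With |LC| = 55.50, the foot of the radical line on LC is 10.38 from L and the perpendicular offset is √(38.8² − 10.38²) = 37.39. Taking the right-of-LC solution: W = (-14.70, -12.74).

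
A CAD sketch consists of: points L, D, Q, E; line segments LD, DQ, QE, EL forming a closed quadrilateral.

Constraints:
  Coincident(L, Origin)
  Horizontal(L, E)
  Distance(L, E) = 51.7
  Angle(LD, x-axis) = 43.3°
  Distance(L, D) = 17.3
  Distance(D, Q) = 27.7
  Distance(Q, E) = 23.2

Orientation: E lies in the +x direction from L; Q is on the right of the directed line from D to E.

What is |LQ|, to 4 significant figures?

31.84

L is at the origin; L and E share the same y with |LE| = 51.7 and E in +x, so E = (51.7, 0). LD runs at 43.3° with |LD| = 17.3, so D = (12.59, 11.86). Q is determined by |DQ| = 27.7 and |QE| = 23.2 together: it lies at the intersection of circle(D, 27.7) and circle(E, 23.2). With |DE| = 40.87, the foot of the radical line on DE is 23.24 from D and the perpendicular offset is √(27.7² − 23.24²) = 15.08. Taking the right-of-DE solution: Q = (30.45, -9.309).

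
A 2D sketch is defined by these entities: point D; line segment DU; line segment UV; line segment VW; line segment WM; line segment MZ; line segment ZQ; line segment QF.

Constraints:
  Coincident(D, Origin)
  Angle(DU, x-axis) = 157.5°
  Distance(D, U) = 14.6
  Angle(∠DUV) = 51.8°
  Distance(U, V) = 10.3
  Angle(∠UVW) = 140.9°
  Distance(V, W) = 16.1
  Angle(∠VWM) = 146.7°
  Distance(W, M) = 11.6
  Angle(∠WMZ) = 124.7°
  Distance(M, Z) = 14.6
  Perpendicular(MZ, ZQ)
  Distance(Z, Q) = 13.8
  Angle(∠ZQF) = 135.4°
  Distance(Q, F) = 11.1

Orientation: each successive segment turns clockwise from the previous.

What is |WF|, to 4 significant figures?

18.11

D is at the origin; DU runs at 157.5° with length 14.6, so U = (-13.49, 5.587). ∠DUV = 51.8° gives UV at 29.30° from the x-axis; with |UV| = 10.3, V = (-4.506, 10.63). ∠UVW = 140.9° gives VW at -9.800° from the x-axis; with |VW| = 16.1, W = (11.36, 7.887). ∠VWM = 146.7° gives WM at -43.10° from the x-axis; with |WM| = 11.6, M = (19.83, -0.03853). ∠WMZ = 124.7° gives MZ at -98.40° from the x-axis; with |MZ| = 14.6, Z = (17.70, -14.48). The perpendicularity gives ZQ at right angles to MZ, so ZQ runs at 171.6°; with |ZQ| = 13.8, Q = (4.044, -12.47). ∠ZQF = 135.4° gives QF at 127.0° from the x-axis; with |QF| = 11.1, F = (-2.636, -3.601). Then |WF| = |F − W| = 18.11.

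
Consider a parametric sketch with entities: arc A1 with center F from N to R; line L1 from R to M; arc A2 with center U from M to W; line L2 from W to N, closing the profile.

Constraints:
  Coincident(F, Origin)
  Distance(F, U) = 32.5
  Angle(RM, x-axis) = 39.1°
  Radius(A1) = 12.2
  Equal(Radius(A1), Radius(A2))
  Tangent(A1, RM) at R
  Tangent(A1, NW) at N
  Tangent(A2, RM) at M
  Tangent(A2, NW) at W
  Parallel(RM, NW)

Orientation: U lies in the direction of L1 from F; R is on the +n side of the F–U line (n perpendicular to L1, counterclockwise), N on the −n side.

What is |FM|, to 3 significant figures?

34.7

The slot axis is L1's direction at 39.1°, so u = (cos 39.1°, sin 39.1°) = (0.776, 0.631) and n = (−sin 39.1°, cos 39.1°) = (-0.631, 0.776). F is at the origin and U lies 32.5 along u from F, so U = 32.5·u = (25.2, 20.5). Tangency of A1 to both parallel lines with radius 12.2 puts R and N at F ± 12.2·n: R = (-7.69, 9.47), N = (7.69, -9.47). Equal radii place M and W the same way about U: M = U + 12.2·n = (17.5, 30.0), W = U − 12.2·n = (32.9, 11.0). Then |FM| = |M − F| = 34.7.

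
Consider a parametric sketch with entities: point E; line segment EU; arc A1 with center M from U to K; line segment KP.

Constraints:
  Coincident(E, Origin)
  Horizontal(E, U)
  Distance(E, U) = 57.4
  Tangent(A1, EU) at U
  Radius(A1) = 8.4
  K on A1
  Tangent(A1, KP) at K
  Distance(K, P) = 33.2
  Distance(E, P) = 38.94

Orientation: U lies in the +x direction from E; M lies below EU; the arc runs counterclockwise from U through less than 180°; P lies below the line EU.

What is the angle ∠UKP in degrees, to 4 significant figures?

156.8°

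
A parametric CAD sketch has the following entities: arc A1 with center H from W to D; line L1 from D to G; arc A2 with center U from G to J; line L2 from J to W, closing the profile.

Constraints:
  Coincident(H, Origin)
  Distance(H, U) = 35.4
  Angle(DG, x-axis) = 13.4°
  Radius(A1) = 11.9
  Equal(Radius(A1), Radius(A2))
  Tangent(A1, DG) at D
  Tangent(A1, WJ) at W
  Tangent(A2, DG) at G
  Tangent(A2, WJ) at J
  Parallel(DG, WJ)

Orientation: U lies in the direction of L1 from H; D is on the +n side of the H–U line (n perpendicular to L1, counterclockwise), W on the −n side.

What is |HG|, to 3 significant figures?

37.3

Tangency of A1 to both parallel lines with radius 11.9 puts D and W at H ± 11.9·n: D = (-2.76, 11.6), W = (2.76, -11.6). Equal radii place G and J the same way about U: G = U + 11.9·n = (31.7, 19.8), J = U − 11.9·n = (37.2, -3.37). Then |HG| = |G − H| = 37.3.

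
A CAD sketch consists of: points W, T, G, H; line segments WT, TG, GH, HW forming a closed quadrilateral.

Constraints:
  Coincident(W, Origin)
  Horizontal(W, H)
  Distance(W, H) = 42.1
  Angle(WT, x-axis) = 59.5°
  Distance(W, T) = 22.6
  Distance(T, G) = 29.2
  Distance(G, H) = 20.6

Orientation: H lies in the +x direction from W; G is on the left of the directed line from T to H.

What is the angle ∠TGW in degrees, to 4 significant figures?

24.70°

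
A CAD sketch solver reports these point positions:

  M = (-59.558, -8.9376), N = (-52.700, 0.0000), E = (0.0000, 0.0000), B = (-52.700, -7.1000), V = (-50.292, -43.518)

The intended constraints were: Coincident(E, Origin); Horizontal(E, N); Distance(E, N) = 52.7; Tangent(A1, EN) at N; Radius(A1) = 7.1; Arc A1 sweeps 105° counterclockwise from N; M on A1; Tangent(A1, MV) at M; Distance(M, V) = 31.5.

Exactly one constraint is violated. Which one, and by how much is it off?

Distance(M, V) = 31.5 — off by 4.30.

E = (0.00, 0.00) ✓; E.y = 0.00, N.y = 0.00 ✓; |EN| = 52.70 ✓; ∠(BN, NE) = 90.00° ✓; |BN| = 7.100 ✓; bearing(B→M) − bearing(B→N) = 105.0° ✓; |BM| = 7.100 ✓; ∠(BM, MV) = 90.00° ✓; |MV| = 35.80 ✗.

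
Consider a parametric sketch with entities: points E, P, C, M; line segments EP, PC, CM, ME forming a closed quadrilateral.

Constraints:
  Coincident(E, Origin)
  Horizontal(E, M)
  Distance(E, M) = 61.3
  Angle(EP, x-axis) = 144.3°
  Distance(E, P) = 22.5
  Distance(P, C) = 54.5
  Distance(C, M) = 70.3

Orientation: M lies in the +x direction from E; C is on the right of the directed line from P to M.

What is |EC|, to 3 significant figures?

37.6

Checks: E = (0.00, 0.00) ✓; |PC| = 54.50 ✓; |CM| = 70.30 ✓.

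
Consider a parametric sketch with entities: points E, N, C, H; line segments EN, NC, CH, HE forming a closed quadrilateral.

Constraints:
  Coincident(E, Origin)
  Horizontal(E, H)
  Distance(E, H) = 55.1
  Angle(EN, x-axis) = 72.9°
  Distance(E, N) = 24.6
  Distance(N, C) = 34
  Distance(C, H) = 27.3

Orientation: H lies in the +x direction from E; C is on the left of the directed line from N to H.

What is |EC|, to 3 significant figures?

47.5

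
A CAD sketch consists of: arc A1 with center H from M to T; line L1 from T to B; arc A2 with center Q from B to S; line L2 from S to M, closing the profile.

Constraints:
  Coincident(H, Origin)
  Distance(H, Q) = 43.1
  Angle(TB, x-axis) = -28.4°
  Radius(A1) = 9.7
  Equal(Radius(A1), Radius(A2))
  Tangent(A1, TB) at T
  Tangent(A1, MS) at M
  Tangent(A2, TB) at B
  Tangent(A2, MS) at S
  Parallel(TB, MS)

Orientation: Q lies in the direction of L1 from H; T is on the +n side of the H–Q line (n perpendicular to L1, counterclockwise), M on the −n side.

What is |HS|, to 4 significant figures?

44.18

The slot axis is L1's direction at -28.4°, so u = (cos -28.4°, sin -28.4°) = (0.8796, -0.4756) and n = (−sin -28.4°, cos -28.4°) = (0.4756, 0.8796). H is at the origin and Q lies 43.1 along u from H, so Q = 43.1·u = (37.91, -20.50). Tangency of A1 to both parallel lines with radius 9.7 puts T and M at H ± 9.7·n: T = (4.614, 8.533), M = (-4.614, -8.533). Equal radii place B and S the same way about Q: B = Q + 9.7·n = (42.53, -11.97), S = Q − 9.7·n = (33.30, -29.03). Then |HS| = |S − H| = 44.18.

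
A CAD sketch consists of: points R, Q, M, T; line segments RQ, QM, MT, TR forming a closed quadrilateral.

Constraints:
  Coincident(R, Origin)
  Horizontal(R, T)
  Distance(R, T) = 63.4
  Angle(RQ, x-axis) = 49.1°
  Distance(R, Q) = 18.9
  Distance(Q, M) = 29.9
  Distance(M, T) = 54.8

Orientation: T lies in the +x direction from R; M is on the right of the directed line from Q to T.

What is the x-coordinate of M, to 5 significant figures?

10.860

R is at the origin; R and T share the same y with |RT| = 63.4 and T in +x, so T = (63.4, 0). RQ runs at 49.1° with |RQ| = 18.9, so Q = (12.375, 14.286). M is determined by |QM| = 29.9 and |MT| = 54.8 together: it lies at the intersection of circle(Q, 29.9) and circle(T, 54.8). With |QT| = 52.987, the foot of the radical line on QT is 6.5925 from Q and the perpendicular offset is √(29.9² − 6.5925²) = 29.164. Taking the right-of-QT solution: M = (10.860, -15.576).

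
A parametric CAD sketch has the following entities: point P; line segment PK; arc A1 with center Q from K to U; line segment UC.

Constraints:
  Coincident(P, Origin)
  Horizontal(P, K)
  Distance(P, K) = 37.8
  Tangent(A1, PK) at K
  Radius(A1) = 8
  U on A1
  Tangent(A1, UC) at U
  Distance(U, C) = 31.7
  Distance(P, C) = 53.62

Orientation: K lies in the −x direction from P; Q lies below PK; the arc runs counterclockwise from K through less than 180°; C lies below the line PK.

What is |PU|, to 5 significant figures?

46.587

Checks: P = (0.00, 0.00) ✓; |QU| = 8.000 ✓; ∠(QU, UC) = 90.00° ✓; |UC| = 31.70 ✓; |PC| = 53.62 ✓.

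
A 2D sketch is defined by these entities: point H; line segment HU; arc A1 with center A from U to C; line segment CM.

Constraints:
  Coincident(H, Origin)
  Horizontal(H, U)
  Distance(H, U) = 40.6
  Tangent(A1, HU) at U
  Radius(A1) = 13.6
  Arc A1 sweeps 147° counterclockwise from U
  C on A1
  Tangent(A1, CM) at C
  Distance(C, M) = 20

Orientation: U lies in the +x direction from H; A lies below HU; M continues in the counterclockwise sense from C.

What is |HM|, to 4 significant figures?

61.53

On A1, U sits at bearing 90° from A; a 147° counterclockwise sweep puts C at bearing 237°, so C = A + 13.6·(cos 237°, sin 237°) = (33.19, -25.01). Tangency of A1 to CM means the radius AC is perpendicular to CM, so CM runs along (−sin 237°, cos 237°); with |CM| = 20.0, M = (49.97, -35.90). Then |HM| = |M − H| = 61.53.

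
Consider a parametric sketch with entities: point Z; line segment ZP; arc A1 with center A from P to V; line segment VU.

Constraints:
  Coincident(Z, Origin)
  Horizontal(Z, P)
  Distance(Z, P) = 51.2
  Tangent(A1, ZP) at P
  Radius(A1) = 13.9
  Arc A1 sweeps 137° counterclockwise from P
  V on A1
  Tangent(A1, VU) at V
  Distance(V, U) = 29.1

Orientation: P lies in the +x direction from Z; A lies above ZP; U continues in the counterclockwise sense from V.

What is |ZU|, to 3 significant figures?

59.0

Z is at the origin; Z and P share the same y with |ZP| = 51.2 and P on the +x side, so P = (51.2, 0.00). A1 meets ZP tangentially, so AP is at right angles to ZP, so A = P + (0, 13.9) = (51.2, 13.9). On A1, P sits at bearing -90° from A; a 137° counterclockwise sweep puts V at bearing 47°, so V = A + 13.9·(cos 47°, sin 47°) = (60.7, 24.1). Tangency of A1 to VU means the radius AV is perpendicular to VU, so VU runs along (−sin 47°, cos 47°); with |VU| = 29.1, U = (39.4, 43.9). Then |ZU| = |U − Z| = 59.0.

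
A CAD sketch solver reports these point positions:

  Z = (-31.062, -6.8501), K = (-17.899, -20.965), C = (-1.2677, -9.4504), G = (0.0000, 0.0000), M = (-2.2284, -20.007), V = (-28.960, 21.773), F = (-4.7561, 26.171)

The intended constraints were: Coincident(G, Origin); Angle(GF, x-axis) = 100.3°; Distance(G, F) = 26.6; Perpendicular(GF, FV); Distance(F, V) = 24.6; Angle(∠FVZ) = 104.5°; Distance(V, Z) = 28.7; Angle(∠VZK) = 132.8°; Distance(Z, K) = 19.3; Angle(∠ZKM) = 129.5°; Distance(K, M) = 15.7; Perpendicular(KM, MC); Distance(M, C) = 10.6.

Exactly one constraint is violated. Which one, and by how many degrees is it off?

Perpendicular(KM, MC) — off by 8.70°.

G = (0.00, 0.00) ✓; GF at 100.3° ✓; |GF| = 26.60 ✓; ∠(GF, FV) = 90.00° ✓; |FV| = 24.60 ✓; ∠FVZ = 104.5° ✓; |VZ| = 28.70 ✓; ∠VZK = 132.8° ✓; |ZK| = 19.30 ✓; ∠ZKM = 129.5° ✓; |KM| = 15.70 ✓; ∠(KM, MC) = 81.30° ✗; |MC| = 10.60 ✓.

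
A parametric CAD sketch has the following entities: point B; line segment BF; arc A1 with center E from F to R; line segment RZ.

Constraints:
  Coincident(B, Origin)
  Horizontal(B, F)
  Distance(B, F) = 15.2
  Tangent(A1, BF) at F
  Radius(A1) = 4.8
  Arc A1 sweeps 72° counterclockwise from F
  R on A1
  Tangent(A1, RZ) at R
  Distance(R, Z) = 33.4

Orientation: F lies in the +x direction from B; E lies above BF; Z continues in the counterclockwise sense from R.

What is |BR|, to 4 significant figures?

20.04

B is at the origin; BF is horizontal with |BF| = 15.2 and F on the +x side, so F = (15.20, 0.000). The tangent condition forces EF to be normal to BF, so E = F + (0, 4.8) = (15.20, 4.800). On A1, F sits at bearing -90° from E; a 72° counterclockwise sweep puts R at bearing -18°, so R = E + 4.8·(cos -18°, sin -18°) = (19.77, 3.317). Then |BR| = |R − B| = 20.04.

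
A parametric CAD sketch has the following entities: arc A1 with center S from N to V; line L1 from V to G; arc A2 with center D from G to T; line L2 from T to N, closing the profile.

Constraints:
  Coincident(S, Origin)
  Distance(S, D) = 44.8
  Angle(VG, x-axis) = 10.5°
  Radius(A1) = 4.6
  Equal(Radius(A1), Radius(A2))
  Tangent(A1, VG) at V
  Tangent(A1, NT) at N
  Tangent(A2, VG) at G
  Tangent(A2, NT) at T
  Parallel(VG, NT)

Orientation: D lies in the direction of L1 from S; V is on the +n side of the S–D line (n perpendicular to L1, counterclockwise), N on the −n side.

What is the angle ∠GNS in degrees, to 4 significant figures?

78.40°

Tangency of A1 to both parallel lines with radius 4.6 puts V and N at S ± 4.6·n: V = (-0.8383, 4.523), N = (0.8383, -4.523). Equal radii place G and T the same way about D: G = D + 4.6·n = (43.21, 12.69), T = D − 4.6·n = (44.89, 3.641). Then cos ∠GNS = NG·NS / (|NG||NS|), giving 78.40°.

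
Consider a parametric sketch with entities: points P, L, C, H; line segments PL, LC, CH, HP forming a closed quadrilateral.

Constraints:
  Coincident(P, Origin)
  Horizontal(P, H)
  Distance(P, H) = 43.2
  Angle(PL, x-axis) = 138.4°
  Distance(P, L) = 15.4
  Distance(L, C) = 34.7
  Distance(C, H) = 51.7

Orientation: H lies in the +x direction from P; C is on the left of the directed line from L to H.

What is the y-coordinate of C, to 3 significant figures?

38.5

Checks: P = (0.00, 0.00) ✓; |LC| = 34.70 ✓; |CH| = 51.70 ✓.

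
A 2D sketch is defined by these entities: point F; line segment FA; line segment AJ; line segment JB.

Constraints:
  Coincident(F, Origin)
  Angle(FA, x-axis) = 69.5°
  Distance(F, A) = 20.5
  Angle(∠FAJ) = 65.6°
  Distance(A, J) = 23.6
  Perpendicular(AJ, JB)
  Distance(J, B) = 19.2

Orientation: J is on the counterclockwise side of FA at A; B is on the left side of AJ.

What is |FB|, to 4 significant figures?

15.14

F is at the origin; FA runs at 69.5° with length 20.5, so A = 20.5·(cos 69.5°, sin 69.5°) = (7.179, 19.20). ∠FAJ = 65.6°, so AJ runs at 69.5° + (180° − 65.6°) = 183.9° from the x-axis; with |AJ| = 23.6, J = A + 23.6·(cos 183.9°, sin 183.9°) = (-16.37, 17.60). The perpendicularity gives JB at right angles to AJ; with |JB| = 19.2 on the left of AJ, B = J + 19.2·(0.06802, -0.9977) = (-15.06, -1.559). Then |FB| = |B − F| = 15.14.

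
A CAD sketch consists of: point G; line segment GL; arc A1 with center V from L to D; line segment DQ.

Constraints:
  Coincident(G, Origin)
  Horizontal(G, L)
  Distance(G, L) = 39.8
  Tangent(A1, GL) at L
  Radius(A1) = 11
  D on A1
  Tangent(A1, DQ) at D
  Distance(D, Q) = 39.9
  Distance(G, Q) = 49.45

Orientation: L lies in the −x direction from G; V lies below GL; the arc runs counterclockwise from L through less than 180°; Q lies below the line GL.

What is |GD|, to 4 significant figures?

50.96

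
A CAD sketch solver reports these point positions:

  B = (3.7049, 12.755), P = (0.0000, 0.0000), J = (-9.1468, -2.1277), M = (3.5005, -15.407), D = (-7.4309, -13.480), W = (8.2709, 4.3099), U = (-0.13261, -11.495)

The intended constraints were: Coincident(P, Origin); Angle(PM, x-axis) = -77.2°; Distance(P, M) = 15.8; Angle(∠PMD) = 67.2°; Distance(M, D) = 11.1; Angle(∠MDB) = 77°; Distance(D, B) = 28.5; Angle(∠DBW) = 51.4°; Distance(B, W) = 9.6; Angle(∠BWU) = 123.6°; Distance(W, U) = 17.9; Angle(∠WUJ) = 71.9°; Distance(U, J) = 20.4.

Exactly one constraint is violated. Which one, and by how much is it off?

Distance(U, J) = 20.4 — off by 7.40.

P = (0.00, 0.00) ✓; PM at -77.20° ✓; |PM| = 15.80 ✓; ∠PMD = 67.20° ✓; |MD| = 11.10 ✓; ∠MDB = 77.00° ✓; |DB| = 28.50 ✓; ∠DBW = 51.40° ✓; |BW| = 9.600 ✓; ∠BWU = 123.6° ✓; |WU| = 17.90 ✓; ∠WUJ = 71.90° ✓; |UJ| = 13.00 ✗.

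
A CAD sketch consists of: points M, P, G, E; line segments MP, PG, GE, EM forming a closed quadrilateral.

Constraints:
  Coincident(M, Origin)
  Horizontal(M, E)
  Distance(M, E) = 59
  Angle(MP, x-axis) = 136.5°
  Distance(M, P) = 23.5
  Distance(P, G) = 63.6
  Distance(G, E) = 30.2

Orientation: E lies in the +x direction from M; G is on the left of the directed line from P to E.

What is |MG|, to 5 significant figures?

53.042

Checks: |PG| = 63.60 ✓; |GE| = 30.20 ✓.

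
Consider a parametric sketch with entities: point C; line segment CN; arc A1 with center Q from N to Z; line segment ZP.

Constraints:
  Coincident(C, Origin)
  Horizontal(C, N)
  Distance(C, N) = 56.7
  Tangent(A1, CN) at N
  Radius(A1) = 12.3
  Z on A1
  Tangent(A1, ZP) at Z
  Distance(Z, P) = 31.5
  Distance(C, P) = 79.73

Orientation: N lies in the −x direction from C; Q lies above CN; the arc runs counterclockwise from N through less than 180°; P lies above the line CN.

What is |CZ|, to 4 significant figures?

50.88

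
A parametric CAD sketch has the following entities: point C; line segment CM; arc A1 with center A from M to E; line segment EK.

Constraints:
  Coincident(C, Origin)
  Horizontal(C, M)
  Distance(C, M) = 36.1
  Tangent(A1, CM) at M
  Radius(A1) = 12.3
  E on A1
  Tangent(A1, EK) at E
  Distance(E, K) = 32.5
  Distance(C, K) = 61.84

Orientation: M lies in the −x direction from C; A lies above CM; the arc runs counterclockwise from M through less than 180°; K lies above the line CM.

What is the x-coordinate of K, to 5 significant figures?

-40.449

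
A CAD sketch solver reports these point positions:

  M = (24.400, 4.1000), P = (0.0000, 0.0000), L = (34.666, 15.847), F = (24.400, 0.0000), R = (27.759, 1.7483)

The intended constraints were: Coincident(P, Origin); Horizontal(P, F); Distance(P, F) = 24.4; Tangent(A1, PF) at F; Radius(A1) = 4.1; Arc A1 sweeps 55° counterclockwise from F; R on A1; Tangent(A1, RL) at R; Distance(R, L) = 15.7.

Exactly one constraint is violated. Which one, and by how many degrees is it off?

Tangent(A1, RL) at R — off by 8.90°.

P = (0.00, 0.00) ✓; P.y = 0.00, F.y = 0.00 ✓; |PF| = 24.40 ✓; ∠(MF, FP) = 90.00° ✓; |MF| = 4.100 ✓; bearing(M→R) − bearing(M→F) = 55.00° ✓; |MR| = 4.100 ✓; ∠(MR, RL) = 81.10° ✗; |RL| = 15.70 ✓.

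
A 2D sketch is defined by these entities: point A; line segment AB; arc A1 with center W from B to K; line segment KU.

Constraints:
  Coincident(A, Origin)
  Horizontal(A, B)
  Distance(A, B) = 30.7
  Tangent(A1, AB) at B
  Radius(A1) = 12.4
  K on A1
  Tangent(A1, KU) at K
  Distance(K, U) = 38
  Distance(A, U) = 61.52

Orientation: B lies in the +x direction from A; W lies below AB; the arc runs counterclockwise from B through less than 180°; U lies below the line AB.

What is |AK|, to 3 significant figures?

25.4

Checks: |WK| = 12.40 ✓; ∠(WK, KU) = 90.00° ✓; |KU| = 38.00 ✓; |AU| = 61.52 ✓.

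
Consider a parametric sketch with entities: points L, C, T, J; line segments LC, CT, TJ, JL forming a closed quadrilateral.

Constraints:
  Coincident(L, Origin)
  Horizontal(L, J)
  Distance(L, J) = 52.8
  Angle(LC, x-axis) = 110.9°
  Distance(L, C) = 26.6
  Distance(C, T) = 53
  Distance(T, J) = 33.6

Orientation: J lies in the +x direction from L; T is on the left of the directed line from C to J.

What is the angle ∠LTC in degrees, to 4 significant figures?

28.87°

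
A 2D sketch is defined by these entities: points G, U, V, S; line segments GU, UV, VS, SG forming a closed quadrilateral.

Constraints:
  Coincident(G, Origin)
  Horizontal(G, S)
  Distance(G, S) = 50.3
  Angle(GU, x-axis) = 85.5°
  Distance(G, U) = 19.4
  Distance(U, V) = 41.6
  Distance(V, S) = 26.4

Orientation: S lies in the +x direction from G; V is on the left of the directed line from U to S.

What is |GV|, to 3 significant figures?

49.6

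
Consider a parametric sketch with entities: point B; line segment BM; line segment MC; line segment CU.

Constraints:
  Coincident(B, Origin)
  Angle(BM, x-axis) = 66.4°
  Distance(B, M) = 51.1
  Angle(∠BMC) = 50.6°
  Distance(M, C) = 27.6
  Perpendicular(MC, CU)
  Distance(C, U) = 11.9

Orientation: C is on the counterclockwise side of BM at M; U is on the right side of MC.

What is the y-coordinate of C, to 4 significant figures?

39.31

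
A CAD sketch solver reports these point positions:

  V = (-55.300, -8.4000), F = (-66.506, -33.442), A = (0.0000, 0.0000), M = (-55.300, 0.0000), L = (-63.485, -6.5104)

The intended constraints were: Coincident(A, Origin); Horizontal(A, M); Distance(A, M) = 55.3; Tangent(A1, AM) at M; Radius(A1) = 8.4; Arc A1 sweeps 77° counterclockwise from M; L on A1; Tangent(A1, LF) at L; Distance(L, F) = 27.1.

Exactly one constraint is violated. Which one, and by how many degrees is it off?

Tangent(A1, LF) at L — off by 6.60°.

A = (0.00, 0.00) ✓; A.y = 0.00, M.y = 0.00 ✓; |AM| = 55.30 ✓; ∠(VM, MA) = 90.00° ✓; |VM| = 8.400 ✓; bearing(V→L) − bearing(V→M) = 77.00° ✓; |VL| = 8.400 ✓; ∠(VL, LF) = 83.40° ✗; |LF| = 27.10 ✓.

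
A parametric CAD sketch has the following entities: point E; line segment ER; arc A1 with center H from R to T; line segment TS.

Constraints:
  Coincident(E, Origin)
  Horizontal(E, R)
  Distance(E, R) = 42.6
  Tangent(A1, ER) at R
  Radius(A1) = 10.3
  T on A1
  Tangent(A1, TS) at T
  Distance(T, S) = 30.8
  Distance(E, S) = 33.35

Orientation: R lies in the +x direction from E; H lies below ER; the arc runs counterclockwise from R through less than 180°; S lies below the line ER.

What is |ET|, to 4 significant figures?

34.53

Checks: ∠(HR, RE) = 90.00° ✓; |HT| = 10.30 ✓; ∠(HT, TS) = 90.00° ✓; |TS| = 30.80 ✓; |ES| = 33.35 ✓.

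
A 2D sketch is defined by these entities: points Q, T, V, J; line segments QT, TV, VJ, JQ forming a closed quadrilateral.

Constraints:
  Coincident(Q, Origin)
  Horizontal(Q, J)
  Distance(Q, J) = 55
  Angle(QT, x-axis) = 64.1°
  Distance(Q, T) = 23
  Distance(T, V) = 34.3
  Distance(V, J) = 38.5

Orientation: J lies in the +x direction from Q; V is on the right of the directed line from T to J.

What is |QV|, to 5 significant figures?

22.422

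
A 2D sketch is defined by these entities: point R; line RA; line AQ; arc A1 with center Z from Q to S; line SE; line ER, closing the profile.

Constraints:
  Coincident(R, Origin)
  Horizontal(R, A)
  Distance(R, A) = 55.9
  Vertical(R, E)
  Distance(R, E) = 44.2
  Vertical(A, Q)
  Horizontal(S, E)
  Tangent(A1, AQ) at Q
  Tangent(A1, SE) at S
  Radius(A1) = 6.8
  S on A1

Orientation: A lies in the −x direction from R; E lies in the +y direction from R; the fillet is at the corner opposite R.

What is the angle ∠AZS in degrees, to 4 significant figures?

169.7°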